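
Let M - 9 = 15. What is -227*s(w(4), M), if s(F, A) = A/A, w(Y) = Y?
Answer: -227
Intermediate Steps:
M = 24 (M = 9 + 15 = 24)
s(F, A) = 1
-227*s(w(4), M) = -227*1 = -227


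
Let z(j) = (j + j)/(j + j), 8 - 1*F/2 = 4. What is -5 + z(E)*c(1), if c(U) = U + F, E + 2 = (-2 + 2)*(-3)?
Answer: 4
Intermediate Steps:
F = 8 (F = 16 - 2*4 = 16 - 8 = 8)
E = -2 (E = -2 + (-2 + 2)*(-3) = -2 + 0*(-3) = -2 + 0 = -2)
c(U) = 8 + U (c(U) = U + 8 = 8 + U)
z(j) = 1 (z(j) = (2*j)/((2*j)) = (2*j)*(1/(2*j)) = 1)
-5 + z(E)*c(1) = -5 + 1*(8 + 1) = -5 + 1*9 = -5 + 9 = 4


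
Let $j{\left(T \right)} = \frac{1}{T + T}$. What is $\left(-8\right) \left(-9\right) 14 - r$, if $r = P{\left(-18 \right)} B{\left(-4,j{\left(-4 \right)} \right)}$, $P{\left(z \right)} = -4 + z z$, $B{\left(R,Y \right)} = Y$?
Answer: $1048$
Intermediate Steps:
$j{\left(T \right)} = \frac{1}{2 T}$
$P{\left(z \right)} = -4 + z^{2}$
$r = -40$ ($r = \left(-4 + \left(-18\right)^{2}\right) \frac{1}{2 \left(-4\right)} = \left(-4 + 324\right) \frac{1}{2} \left(- \frac{1}{4}\right) = 320 \left(- \frac{1}{8}\right) = -40$)
$\left(-8\right) \left(-9\right) 14 - r = \left(-8\right) \left(-9\right) 14 - -40 = 72 \cdot 14 + 40 = 1008 + 40 = 1048$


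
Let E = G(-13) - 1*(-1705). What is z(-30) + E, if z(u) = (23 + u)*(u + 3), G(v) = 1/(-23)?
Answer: 43561/23 ≈ 1894.0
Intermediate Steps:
G(v) = -1/23
z(u) = (3 + u)*(23 + u) (z(u) = (23 + u)*(3 + u) = (3 + u)*(23 + u))
E = 39214/23 (E = -1/23 - 1*(-1705) = -1/23 + 1705 = 39214/23 ≈ 1705.0)
z(-30) + E = (69 + (-30)² + 26*(-30)) + 39214/23 = (69 + 900 - 780) + 39214/23 = 189 + 39214/23 = 43561/23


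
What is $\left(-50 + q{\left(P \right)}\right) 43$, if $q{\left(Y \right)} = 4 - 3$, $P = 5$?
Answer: $-2107$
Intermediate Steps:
$q{\left(Y \right)} = 1$
$\left(-50 + q{\left(P \right)}\right) 43 = \left(-50 + 1\right) 43 = \left(-49\right) 43 = -2107$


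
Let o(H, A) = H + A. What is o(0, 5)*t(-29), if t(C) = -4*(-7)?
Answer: 140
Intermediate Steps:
o(H, A) = A + H
t(C) = 28
o(0, 5)*t(-29) = (5 + 0)*28 = 5*28 = 140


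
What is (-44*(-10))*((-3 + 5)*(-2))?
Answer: -1760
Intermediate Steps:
(-44*(-10))*((-3 + 5)*(-2)) = 440*(2*(-2)) = 440*(-4) = -1760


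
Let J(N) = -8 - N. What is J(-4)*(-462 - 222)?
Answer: 2736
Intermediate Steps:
J(-4)*(-462 - 222) = (-8 - 1*(-4))*(-462 - 222) = (-8 + 4)*(-684) = -4*(-684) = 2736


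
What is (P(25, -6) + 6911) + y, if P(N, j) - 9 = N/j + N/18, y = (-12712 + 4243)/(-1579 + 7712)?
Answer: 381733694/55197 ≈ 6915.8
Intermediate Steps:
y = -8469/6133 ≈ -1.3809
P(N, j) = 9 + N/18 + N/j (P(N, j) = 9 + (N/j + N/18) = 9 + (N/18 + N/j) = 9 + N/18 + N/j)
(P(25, -6) + 6911) + y = ((9 + (1/18)*25 + 25/(-6)) + 6911) - 8469/6133 = ((9 + 25/18 + 25*(-1/6)) + 6911) - 8469/6133 = ((9 + 25/18 - 25/6) + 6911) - 8469/6133 = (56/9 + 6911) - 8469/6133 = 62255/9 - 8469/6133 = 381733694/55197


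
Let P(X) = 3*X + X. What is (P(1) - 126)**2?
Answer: 14884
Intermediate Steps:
P(X) = 4*X
(P(1) - 126)**2 = (4*1 - 126)**2 = (4 - 126)**2 = (-122)**2 = 14884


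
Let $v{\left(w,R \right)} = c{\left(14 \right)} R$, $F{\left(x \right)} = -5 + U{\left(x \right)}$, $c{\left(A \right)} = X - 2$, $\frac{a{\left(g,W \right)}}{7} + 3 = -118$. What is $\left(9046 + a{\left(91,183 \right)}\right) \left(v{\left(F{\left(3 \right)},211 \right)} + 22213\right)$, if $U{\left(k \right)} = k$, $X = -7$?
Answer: $166554486$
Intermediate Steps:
$a{\left(g,W \right)} = -847$ ($a{\left(g,W \right)} = -21 + 7 \left(-118\right) = -21 - 826 = -847$)
$c{\left(A \right)} = -9$ ($c{\left(A \right)} = -7 - 2 = -9$)
$F{\left(x \right)} = -5 + x$
$v{\left(w,R \right)} = - 9 R$
$\left(9046 + a{\left(91,183 \right)}\right) \left(v{\left(F{\left(3 \right)},211 \right)} + 22213\right) = \left(9046 - 847\right) \left(\left(-9\right) 211 + 22213\right) = 8199 \left(-1899 + 22213\right) = 8199 \cdot 20314 = 166554486$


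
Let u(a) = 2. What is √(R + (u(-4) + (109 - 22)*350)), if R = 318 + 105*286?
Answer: 40*√38 ≈ 246.58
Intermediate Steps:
R = 30348 (R = 318 + 30030 = 30348)
√(R + (u(-4) + (109 - 22)*350)) = √(30348 + (2 + (109 - 22)*350)) = √(30348 + (2 + 87*350)) = √(30348 + (2 + 30450)) = √(30348 + 30452) = √60800 = 40*√38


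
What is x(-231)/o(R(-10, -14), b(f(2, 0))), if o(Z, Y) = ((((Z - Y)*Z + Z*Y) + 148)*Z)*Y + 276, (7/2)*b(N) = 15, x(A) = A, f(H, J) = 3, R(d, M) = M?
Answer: 77/6788 ≈ 0.011344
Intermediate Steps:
b(N) = 30/7 (b(N) = (2/7)*15 = 30/7)
o(Z, Y) = 276 + Y*Z*(148 + Y*Z + Z*(Z - Y)) (o(Z, Y) = (((Z*(Z - Y) + Y*Z) + 148)*Z)*Y + 276 = (((Y*Z + Z*(Z - Y)) + 148)*Z)*Y + 276 = ((148 + Y*Z + Z*(Z - Y))*Z)*Y + 276 = (Z*(148 + Y*Z + Z*(Z - Y)))*Y + 276 = Y*Z*(148 + Y*Z + Z*(Z - Y)) + 276 = 276 + Y*Z*(148 + Y*Z + Z*(Z - Y)))
x(-231)/o(R(-10, -14), b(f(2, 0))) = -231/(276 + (30/7)*(-14)³ + 148*(30/7)*(-14)) = -231/(276 + (30/7)*(-2744) - 8880) = -231/(276 - 11760 - 8880) = -231/(-20364) = -231*(-1/20364) = 77/6788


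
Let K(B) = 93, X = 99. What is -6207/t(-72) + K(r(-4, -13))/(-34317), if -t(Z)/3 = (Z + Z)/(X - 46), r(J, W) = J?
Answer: -1498651/1968 ≈ -761.51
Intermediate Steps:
t(Z) = -6*Z/53 (t(Z) = -3*(Z + Z)/(99 - 46) = -3*2*Z/53 = -6*Z/53)
-6207/t(-72) + K(r(-4, -13))/(-34317) = -6207/((-6/53*(-72))) + 93/(-34317) = -6207/432/53 + 93*(-1/34317) = -6207*53/432 - 1/369 = -109657/144 - 1/369 = -1498651/1968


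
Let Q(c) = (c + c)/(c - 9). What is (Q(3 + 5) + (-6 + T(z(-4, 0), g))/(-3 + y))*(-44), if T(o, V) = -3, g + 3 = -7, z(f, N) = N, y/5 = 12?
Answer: 13508/19 ≈ 710.95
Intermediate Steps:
y = 60 (y = 5*12 = 60)
g = -10 (g = -3 - 7 = -10)
Q(c) = 2*c/(-9 + c) (Q(c) = (2*c)/(-9 + c) = 2*c/(-9 + c))
(Q(3 + 5) + (-6 + T(z(-4, 0), g))/(-3 + y))*(-44) = (2*(3 + 5)/(-9 + (3 + 5)) + (-6 - 3)/(-3 + 60))*(-44) = (2*8/(-9 + 8) - 9/57)*(-44) = (2*8/(-1) - 9*1/57)*(-44) = (2*8*(-1) - 3/19)*(-44) = (-16 - 3/19)*(-44) = -307/19*(-44) = 13508/19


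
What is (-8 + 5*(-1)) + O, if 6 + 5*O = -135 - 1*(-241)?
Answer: 7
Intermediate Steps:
O = 20 (O = -6/5 + (-135 - 1*(-241))/5 = -6/5 + (-135 + 241)/5 = -6/5 + (⅕)*106 = -6/5 + 106/5 = 20)
(-8 + 5*(-1)) + O = (-8 + 5*(-1)) + 20 = (-8 - 5) + 20 = -13 + 20 = 7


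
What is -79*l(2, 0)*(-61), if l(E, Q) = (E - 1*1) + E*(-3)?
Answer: -24095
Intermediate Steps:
l(E, Q) = -1 - 2*E (l(E, Q) = (E - 1) - 3*E = (-1 + E) - 3*E = -1 - 2*E)
-79*l(2, 0)*(-61) = -79*(-1 - 2*2)*(-61) = -79*(-1 - 4)*(-61) = -79*(-5)*(-61) = 395*(-61) = -24095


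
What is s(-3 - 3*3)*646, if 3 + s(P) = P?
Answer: -9690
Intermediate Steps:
s(P) = -3 + P
s(-3 - 3*3)*646 = (-3 + (-3 - 3*3))*646 = (-3 + (-3 - 9))*646 = (-3 - 12)*646 = -15*646 = -9690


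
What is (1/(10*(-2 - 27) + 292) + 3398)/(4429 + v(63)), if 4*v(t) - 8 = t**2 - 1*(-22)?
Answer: 13594/21715 ≈ 0.62602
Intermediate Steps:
v(t) = 15/2 + t**2/4 (v(t) = 2 + (t**2 - 1*(-22))/4 = 2 + (t**2 + 22)/4 = 2 + (22 + t**2)/4 = 2 + (11/2 + t**2/4) = 15/2 + t**2/4)
(1/(10*(-2 - 27) + 292) + 3398)/(4429 + v(63)) = (1/(10*(-2 - 27) + 292) + 3398)/(4429 + (15/2 + (1/4)*63**2)) = (1/(10*(-29) + 292) + 3398)/(4429 + (15/2 + (1/4)*3969)) = (1/(-290 + 292) + 3398)/(4429 + (15/2 + 3969/4)) = (1/2 + 3398)/(4429 + 3999/4) = (1/2 + 3398)/(21715/4) = (6797/2)*(4/21715) = 13594/21715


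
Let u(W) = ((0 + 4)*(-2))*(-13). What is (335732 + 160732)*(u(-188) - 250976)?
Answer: -124548916608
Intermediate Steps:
u(W) = 104 (u(W) = (4*(-2))*(-13) = -8*(-13) = 104)
(335732 + 160732)*(u(-188) - 250976) = (335732 + 160732)*(104 - 250976) = 496464*(-250872) = -124548916608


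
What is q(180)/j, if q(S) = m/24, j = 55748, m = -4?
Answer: -1/334488 ≈ -2.9896e-6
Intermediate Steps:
q(S) = -1/6 (q(S) = -4/24 = -4*1/24 = -1/6)
q(180)/j = -1/6/55748 = -1/6*1/55748 = -1/334488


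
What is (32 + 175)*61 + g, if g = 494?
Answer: 13121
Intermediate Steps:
(32 + 175)*61 + g = (32 + 175)*61 + 494 = 207*61 + 494 = 12627 + 494 = 13121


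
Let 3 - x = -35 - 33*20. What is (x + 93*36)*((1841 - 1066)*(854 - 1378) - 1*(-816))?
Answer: -1639779064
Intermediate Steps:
x = 698 (x = 3 - (-35 - 33*20) = 3 - (-35 - 660) = 3 - 1*(-695) = 3 + 695 = 698)
(x + 93*36)*((1841 - 1066)*(854 - 1378) - 1*(-816)) = (698 + 93*36)*((1841 - 1066)*(854 - 1378) - 1*(-816)) = (698 + 3348)*(775*(-524) + 816) = 4046*(-406100 + 816) = 4046*(-405284) = -1639779064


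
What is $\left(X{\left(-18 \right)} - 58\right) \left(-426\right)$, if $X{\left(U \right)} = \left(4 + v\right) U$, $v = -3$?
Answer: $32376$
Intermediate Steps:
$X{\left(U \right)} = U$ ($X{\left(U \right)} = \left(4 - 3\right) U = 1 U = U$)
$\left(X{\left(-18 \right)} - 58\right) \left(-426\right) = \left(-18 - 58\right) \left(-426\right) = \left(-76\right) \left(-426\right) = 32376$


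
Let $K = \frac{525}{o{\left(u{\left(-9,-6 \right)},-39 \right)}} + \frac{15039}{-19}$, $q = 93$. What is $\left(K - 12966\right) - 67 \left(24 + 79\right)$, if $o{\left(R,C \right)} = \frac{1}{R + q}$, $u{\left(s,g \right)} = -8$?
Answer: $\frac{455363}{19} \approx 23966.0$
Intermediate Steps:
$o{\left(R,C \right)} = \frac{1}{93 + R}$ ($o{\left(R,C \right)} = \frac{1}{R + 93} = \frac{1}{93 + R}$)
$K = \frac{832836}{19}$ ($K = \frac{525}{\frac{1}{93 - 8}} + \frac{15039}{-19} = \frac{525}{\frac{1}{85}} + 15039 \left(- \frac{1}{19}\right) = 525 \frac{1}{\frac{1}{85}} - \frac{15039}{19} = 525 \cdot 85 - \frac{15039}{19} = 44625 - \frac{15039}{19} = \frac{832836}{19} \approx 43834.0$)
$\left(K - 12966\right) - 67 \left(24 + 79\right) = \left(\frac{832836}{19} - 12966\right) - 67 \left(24 + 79\right) = \frac{586482}{19} - 6901 = \frac{455363}{19}$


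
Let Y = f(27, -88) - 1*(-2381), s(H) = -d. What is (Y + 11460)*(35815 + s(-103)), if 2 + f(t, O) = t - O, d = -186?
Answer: 502357954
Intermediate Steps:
f(t, O) = -2 + t - O (f(t, O) = -2 + (t - O) = -2 + t - O)
s(H) = 186 (s(H) = -1*(-186) = 186)
Y = 2494 (Y = (-2 + 27 - 1*(-88)) - 1*(-2381) = (-2 + 27 + 88) + 2381 = 113 + 2381 = 2494)
(Y + 11460)*(35815 + s(-103)) = (2494 + 11460)*(35815 + 186) = 13954*36001 = 502357954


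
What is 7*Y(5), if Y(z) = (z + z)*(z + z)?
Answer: 700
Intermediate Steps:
Y(z) = 4*z² (Y(z) = (2*z)*(2*z) = 4*z²)
7*Y(5) = 7*(4*5²) = 7*(4*25) = 7*100 = 700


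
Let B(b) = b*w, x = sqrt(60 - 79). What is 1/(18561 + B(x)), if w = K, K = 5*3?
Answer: 6187/114838332 - 5*I*sqrt(19)/114838332 ≈ 5.3876e-5 - 1.8978e-7*I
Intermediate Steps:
K = 15
w = 15
x = I*sqrt(19) (x = sqrt(-19) = I*sqrt(19) ≈ 4.3589*I)
B(b) = 15*b (B(b) = b*15 = 15*b)
1/(18561 + B(x)) = 1/(18561 + 15*(I*sqrt(19))) = 1/(18561 + 15*I*sqrt(19))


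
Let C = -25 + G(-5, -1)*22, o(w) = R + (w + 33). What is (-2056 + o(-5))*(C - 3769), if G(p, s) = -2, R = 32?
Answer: 7660648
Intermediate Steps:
o(w) = 65 + w (o(w) = 32 + (w + 33) = 32 + (33 + w) = 65 + w)
C = -69 (C = -25 - 2*22 = -25 - 44 = -69)
(-2056 + o(-5))*(C - 3769) = (-2056 + (65 - 5))*(-69 - 3769) = (-2056 + 60)*(-3838) = -1996*(-3838) = 7660648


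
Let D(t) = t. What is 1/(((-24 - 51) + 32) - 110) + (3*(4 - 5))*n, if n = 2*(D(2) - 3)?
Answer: 917/153 ≈ 5.9935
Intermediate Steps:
n = -2 (n = 2*(2 - 3) = 2*(-1) = -2)
1/(((-24 - 51) + 32) - 110) + (3*(4 - 5))*n = 1/(((-24 - 51) + 32) - 110) + (3*(4 - 5))*(-2) = 1/((-75 + 32) - 110) + (3*(-1))*(-2) = 1/(-43 - 110) - 3*(-2) = 1/(-153) + 6 = -1/153 + 6 = 917/153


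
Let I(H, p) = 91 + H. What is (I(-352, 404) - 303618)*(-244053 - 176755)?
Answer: 127874714232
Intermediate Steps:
(I(-352, 404) - 303618)*(-244053 - 176755) = ((91 - 352) - 303618)*(-244053 - 176755) = (-261 - 303618)*(-420808) = -303879*(-420808) = 127874714232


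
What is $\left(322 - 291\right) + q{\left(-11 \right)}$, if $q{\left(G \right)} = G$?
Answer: $20$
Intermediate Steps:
$\left(322 - 291\right) + q{\left(-11 \right)} = \left(322 - 291\right) - 11 = 31 - 11 = 20$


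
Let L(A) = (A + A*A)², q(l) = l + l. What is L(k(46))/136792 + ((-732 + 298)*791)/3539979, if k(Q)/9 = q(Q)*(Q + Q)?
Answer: 14900291252460302414368246/60530100921 ≈ 2.4616e+14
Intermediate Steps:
q(l) = 2*l
k(Q) = 36*Q² (k(Q) = 9*((2*Q)*(Q + Q)) = 9*((2*Q)*(2*Q)) = 9*(4*Q²) = 36*Q²)
L(A) = (A + A²)²
L(k(46))/136792 + ((-732 + 298)*791)/3539979 = ((36*46²)²*(1 + 36*46²)²)/136792 + ((-732 + 298)*791)/3539979 = ((36*2116)²*(1 + 36*2116)²)*(1/136792) - 434*791*(1/3539979) = (76176²*(1 + 76176)²)*(1/136792) - 343294*1/3539979 = (5802782976*76177²)*(1/136792) - 343294/3539979 = (5802782976*5802935329)*(1/136792) - 343294/3539979 = 33673174337950159104*(1/136792) - 343294/3539979 = 4209146792243769888/17099 - 343294/3539979 = 14900291252460302414368246/60530100921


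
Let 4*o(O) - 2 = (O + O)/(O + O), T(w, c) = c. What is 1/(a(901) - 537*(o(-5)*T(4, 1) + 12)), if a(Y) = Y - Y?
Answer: -4/27387 ≈ -0.00014605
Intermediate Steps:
a(Y) = 0
o(O) = ¾ (o(O) = ½ + ((O + O)/(O + O))/4 = ½ + ((2*O)/((2*O)))/4 = ½ + ((2*O)*(1/(2*O)))/4 = ½ + (¼)*1 = ½ + ¼ = ¾)
1/(a(901) - 537*(o(-5)*T(4, 1) + 12)) = 1/(0 - 537*((¾)*1 + 12)) = 1/(0 - 537*(¾ + 12)) = 1/(0 - 537*51/4) = 1/(0 - 27387/4) = 1/(-27387/4) = -4/27387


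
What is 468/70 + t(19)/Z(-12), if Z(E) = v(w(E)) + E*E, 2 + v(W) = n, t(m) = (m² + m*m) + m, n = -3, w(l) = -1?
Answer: 58461/4865 ≈ 12.017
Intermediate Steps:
t(m) = m + 2*m² (t(m) = (m² + m²) + m = 2*m² + m = m + 2*m²)
v(W) = -5 (v(W) = -2 - 3 = -5)
Z(E) = -5 + E² (Z(E) = -5 + E*E = -5 + E²)
468/70 + t(19)/Z(-12) = 468/70 + (19*(1 + 2*19))/(-5 + (-12)²) = 468*(1/70) + (19*(1 + 38))/(-5 + 144) = 234/35 + (19*39)/139 = 234/35 + 741*(1/139) = 234/35 + 741/139 = 58461/4865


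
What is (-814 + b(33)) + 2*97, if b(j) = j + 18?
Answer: -569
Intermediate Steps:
b(j) = 18 + j
(-814 + b(33)) + 2*97 = (-814 + (18 + 33)) + 2*97 = (-814 + 51) + 194 = -763 + 194 = -569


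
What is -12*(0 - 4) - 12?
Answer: 36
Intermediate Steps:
-12*(0 - 4) - 12 = -12*(-4) - 12 = 48 - 12 = 36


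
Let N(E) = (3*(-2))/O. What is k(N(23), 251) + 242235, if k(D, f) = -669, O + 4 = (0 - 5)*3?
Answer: 241566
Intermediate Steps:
O = -19 (O = -4 + (0 - 5)*3 = -4 - 5*3 = -4 - 15 = -19)
N(E) = 6/19 (N(E) = (3*(-2))/(-19) = -6*(-1/19) = 6/19)
k(N(23), 251) + 242235 = -669 + 242235 = 241566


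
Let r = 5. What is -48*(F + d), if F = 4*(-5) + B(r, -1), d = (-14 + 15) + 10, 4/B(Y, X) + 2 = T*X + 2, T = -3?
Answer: 368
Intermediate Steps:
B(Y, X) = -4/(3*X) (B(Y, X) = 4/(-2 + (-3*X + 2)) = 4/(-2 + (2 - 3*X)) = 4/((-3*X)) = 4*(-1/(3*X)) = -4/(3*X))
d = 11 (d = 1 + 10 = 11)
F = -56/3 (F = 4*(-5) - 4/3/(-1) = -20 - 4/3*(-1) = -20 + 4/3 = -56/3 ≈ -18.667)
-48*(F + d) = -48*(-56/3 + 11) = -48*(-23/3) = 368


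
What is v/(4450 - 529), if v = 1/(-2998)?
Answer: -1/11755158 ≈ -8.5069e-8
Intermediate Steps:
v = -1/2998 ≈ -0.00033356
v/(4450 - 529) = -1/(2998*(4450 - 529)) = -1/2998/3921 = -1/2998*1/3921 = -1/11755158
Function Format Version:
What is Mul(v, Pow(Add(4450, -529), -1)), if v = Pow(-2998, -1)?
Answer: Rational(-1, 11755158) ≈ -8.5069e-8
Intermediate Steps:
v = Rational(-1, 2998) ≈ -0.00033356
Mul(v, Pow(Add(4450, -529), -1)) = Mul(Rational(-1, 2998), Pow(Add(4450, -529), -1)) = Mul(Rational(-1, 2998), Pow(3921, -1)) = Mul(Rational(-1, 2998), Rational(1, 3921)) = Rational(-1, 11755158)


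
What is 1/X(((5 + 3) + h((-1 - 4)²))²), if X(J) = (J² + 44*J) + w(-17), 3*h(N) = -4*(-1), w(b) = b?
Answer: 81/923743 ≈ 8.7687e-5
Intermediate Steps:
h(N) = 4/3 (h(N) = (-4*(-1))/3 = (⅓)*4 = 4/3)
X(J) = -17 + J² + 44*J (X(J) = (J² + 44*J) - 17 = -17 + J² + 44*J)
1/X(((5 + 3) + h((-1 - 4)²))²) = 1/(-17 + (((5 + 3) + 4/3)²)² + 44*((5 + 3) + 4/3)²) = 1/(-17 + ((8 + 4/3)²)² + 44*(8 + 4/3)²) = 1/(-17 + ((28/3)²)² + 44*(28/3)²) = 1/(-17 + (784/9)² + 44*(784/9)) = 1/(-17 + 614656/81 + 34496/9) = 1/(923743/81) = 81/923743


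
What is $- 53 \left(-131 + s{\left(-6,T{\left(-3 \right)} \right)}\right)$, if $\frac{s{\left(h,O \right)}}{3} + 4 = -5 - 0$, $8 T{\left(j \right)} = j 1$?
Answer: $8374$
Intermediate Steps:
$T{\left(j \right)} = \frac{j}{8}$ ($T{\left(j \right)} = \frac{j 1}{8} = \frac{j}{8}$)
$s{\left(h,O \right)} = -27$ ($s{\left(h,O \right)} = -12 + 3 \left(-5 - 0\right) = -12 + 3 \left(-5 + 0\right) = -12 + 3 \left(-5\right) = -12 - 15 = -27$)
$- 53 \left(-131 + s{\left(-6,T{\left(-3 \right)} \right)}\right) = - 53 \left(-131 - 27\right) = \left(-53\right) \left(-158\right) = 8374$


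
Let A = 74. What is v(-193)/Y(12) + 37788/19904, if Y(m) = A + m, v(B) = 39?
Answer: 503253/213968 ≈ 2.3520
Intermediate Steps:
Y(m) = 74 + m
v(-193)/Y(12) + 37788/19904 = 39/(74 + 12) + 37788/19904 = 39/86 + 37788*(1/19904) = 39*(1/86) + 9447/4976 = 39/86 + 9447/4976 = 503253/213968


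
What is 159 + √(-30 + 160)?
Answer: 159 + √130 ≈ 170.40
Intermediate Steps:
159 + √(-30 + 160) = 159 + √130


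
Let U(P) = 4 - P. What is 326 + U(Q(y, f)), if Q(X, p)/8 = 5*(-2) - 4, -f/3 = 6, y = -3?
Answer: 442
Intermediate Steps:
f = -18 (f = -3*6 = -18)
Q(X, p) = -112 (Q(X, p) = 8*(5*(-2) - 4) = 8*(-10 - 4) = 8*(-14) = -112)
326 + U(Q(y, f)) = 326 + (4 - 1*(-112)) = 326 + (4 + 112) = 326 + 116 = 442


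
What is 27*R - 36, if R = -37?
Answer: -1035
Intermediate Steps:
27*R - 36 = 27*(-37) - 36 = -999 - 36 = -1035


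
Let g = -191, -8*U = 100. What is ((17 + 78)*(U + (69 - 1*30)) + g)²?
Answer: 21650409/4 ≈ 5.4126e+6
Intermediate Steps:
U = -25/2 (U = -⅛*100 = -25/2 ≈ -12.500)
((17 + 78)*(U + (69 - 1*30)) + g)² = ((17 + 78)*(-25/2 + (69 - 1*30)) - 191)² = (95*(-25/2 + (69 - 30)) - 191)² = (95*(-25/2 + 39) - 191)² = (95*(53/2) - 191)² = (5035/2 - 191)² = (4653/2)² = 21650409/4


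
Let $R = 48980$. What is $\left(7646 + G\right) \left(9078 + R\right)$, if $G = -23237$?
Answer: $-905182278$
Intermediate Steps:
$\left(7646 + G\right) \left(9078 + R\right) = \left(7646 - 23237\right) \left(9078 + 48980\right) = \left(-15591\right) 58058 = -905182278$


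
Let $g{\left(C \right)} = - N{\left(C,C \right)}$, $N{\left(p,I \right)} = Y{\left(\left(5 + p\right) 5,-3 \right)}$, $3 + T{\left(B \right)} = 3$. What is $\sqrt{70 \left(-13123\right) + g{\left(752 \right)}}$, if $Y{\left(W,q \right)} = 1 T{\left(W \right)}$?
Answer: $i \sqrt{918610} \approx 958.44 i$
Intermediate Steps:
$T{\left(B \right)} = 0$ ($T{\left(B \right)} = -3 + 3 = 0$)
$Y{\left(W,q \right)} = 0$ ($Y{\left(W,q \right)} = 1 \cdot 0 = 0$)
$N{\left(p,I \right)} = 0$
$g{\left(C \right)} = 0$ ($g{\left(C \right)} = \left(-1\right) 0 = 0$)
$\sqrt{70 \left(-13123\right) + g{\left(752 \right)}} = \sqrt{70 \left(-13123\right) + 0} = \sqrt{-918610 + 0} = \sqrt{-918610} = i \sqrt{918610}$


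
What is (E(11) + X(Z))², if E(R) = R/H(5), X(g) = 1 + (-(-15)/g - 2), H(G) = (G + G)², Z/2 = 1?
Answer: 436921/10000 ≈ 43.692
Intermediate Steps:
Z = 2 (Z = 2*1 = 2)
H(G) = 4*G² (H(G) = (2*G)² = 4*G²)
X(g) = -1 + 15/g (X(g) = 1 + (15/g - 2) = 1 + (-2 + 15/g) = -1 + 15/g)
E(R) = R/100 (E(R) = R/((4*5²)) = R/((4*25)) = R/100)
(E(11) + X(Z))² = ((1/100)*11 + (15 - 1*2)/2)² = (11/100 + (15 - 2)/2)² = (11/100 + (½)*13)² = (11/100 + 13/2)² = (661/100)² = 436921/10000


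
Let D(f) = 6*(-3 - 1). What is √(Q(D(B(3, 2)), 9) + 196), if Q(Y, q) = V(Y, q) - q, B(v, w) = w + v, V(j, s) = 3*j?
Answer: √115 ≈ 10.724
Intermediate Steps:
B(v, w) = v + w
D(f) = -24 (D(f) = 6*(-4) = -24)
Q(Y, q) = -q + 3*Y (Q(Y, q) = 3*Y - q = -q + 3*Y)
√(Q(D(B(3, 2)), 9) + 196) = √((-1*9 + 3*(-24)) + 196) = √((-9 - 72) + 196) = √(-81 + 196) = √115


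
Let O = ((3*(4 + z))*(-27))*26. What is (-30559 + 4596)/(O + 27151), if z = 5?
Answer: -3709/1171 ≈ -3.1674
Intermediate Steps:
O = -18954 (O = ((3*(4 + 5))*(-27))*26 = ((3*9)*(-27))*26 = (27*(-27))*26 = -729*26 = -18954)
(-30559 + 4596)/(O + 27151) = (-30559 + 4596)/(-18954 + 27151) = -25963/8197 = -25963*1/8197 = -3709/1171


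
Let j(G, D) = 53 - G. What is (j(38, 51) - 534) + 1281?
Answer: 762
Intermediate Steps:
(j(38, 51) - 534) + 1281 = ((53 - 1*38) - 534) + 1281 = ((53 - 38) - 534) + 1281 = (15 - 534) + 1281 = -519 + 1281 = 762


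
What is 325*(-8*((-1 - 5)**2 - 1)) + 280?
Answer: -90720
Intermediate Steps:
325*(-8*((-1 - 5)**2 - 1)) + 280 = 325*(-8*((-6)**2 - 1)) + 280 = 325*(-8*(36 - 1)) + 280 = 325*(-8*35) + 280 = 325*(-280) + 280 = -91000 + 280 = -90720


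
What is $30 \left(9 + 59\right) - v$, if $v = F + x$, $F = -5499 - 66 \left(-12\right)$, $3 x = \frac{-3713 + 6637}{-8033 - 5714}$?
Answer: $\frac{278255951}{41241} \approx 6747.1$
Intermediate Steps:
$x = - \frac{2924}{41241}$ ($x = \frac{\left(-3713 + 6637\right) \frac{1}{-8033 - 5714}}{3} = \frac{2924 \frac{1}{-13747}}{3} = \frac{2924 \left(- \frac{1}{13747}\right)}{3} = \frac{1}{3} \left(- \frac{2924}{13747}\right) = - \frac{2924}{41241} \approx -0.0709$)
$F = -4707$ ($F = -5499 - -792 = -5499 + 792 = -4707$)
$v = - \frac{194124311}{41241}$ ($v = -4707 - \frac{2924}{41241} = - \frac{194124311}{41241} \approx -4707.1$)
$30 \left(9 + 59\right) - v = 30 \left(9 + 59\right) - - \frac{194124311}{41241} = 30 \cdot 68 + \frac{194124311}{41241} = 2040 + \frac{194124311}{41241} = \frac{278255951}{41241}$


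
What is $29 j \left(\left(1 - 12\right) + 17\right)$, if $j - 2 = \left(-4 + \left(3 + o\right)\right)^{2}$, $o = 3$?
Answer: $1044$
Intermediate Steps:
$j = 6$ ($j = 2 + \left(-4 + \left(3 + 3\right)\right)^{2} = 2 + \left(-4 + 6\right)^{2} = 2 + 2^{2} = 2 + 4 = 6$)
$29 j \left(\left(1 - 12\right) + 17\right) = 29 \cdot 6 \left(\left(1 - 12\right) + 17\right) = 174 \left(\left(1 - 12\right) + 17\right) = 174 \left(-11 + 17\right) = 174 \cdot 6 = 1044$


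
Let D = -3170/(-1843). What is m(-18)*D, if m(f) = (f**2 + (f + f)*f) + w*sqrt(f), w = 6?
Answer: 3081240/1843 + 57060*I*sqrt(2)/1843 ≈ 1671.9 + 43.785*I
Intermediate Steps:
D = 3170/1843 (D = -3170*(-1/1843) = 3170/1843 ≈ 1.7200)
m(f) = 3*f**2 + 6*sqrt(f) (m(f) = (f**2 + (f + f)*f) + 6*sqrt(f) = (f**2 + (2*f)*f) + 6*sqrt(f) = (f**2 + 2*f**2) + 6*sqrt(f) = 3*f**2 + 6*sqrt(f))
m(-18)*D = (3*(-18)**2 + 6*sqrt(-18))*(3170/1843) = (3*324 + 6*(3*I*sqrt(2)))*(3170/1843) = (972 + 18*I*sqrt(2))*(3170/1843) = 3081240/1843 + 57060*I*sqrt(2)/1843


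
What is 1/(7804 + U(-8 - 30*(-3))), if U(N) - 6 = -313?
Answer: 1/7497 ≈ 0.00013339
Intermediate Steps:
U(N) = -307 (U(N) = 6 - 313 = -307)
1/(7804 + U(-8 - 30*(-3))) = 1/(7804 - 307) = 1/7497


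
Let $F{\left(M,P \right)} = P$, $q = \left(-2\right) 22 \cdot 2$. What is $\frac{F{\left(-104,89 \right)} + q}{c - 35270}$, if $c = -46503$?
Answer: $- \frac{1}{81773} \approx -1.2229 \cdot 10^{-5}$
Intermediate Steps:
$q = -88$ ($q = \left(-44\right) 2 = -88$)
$\frac{F{\left(-104,89 \right)} + q}{c - 35270} = \frac{89 - 88}{-46503 - 35270} = 1 \frac{1}{-46503 - 35270} = 1 \frac{1}{-81773} = 1 \left(- \frac{1}{81773}\right) = - \frac{1}{81773}$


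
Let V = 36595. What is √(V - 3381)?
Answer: √33214 ≈ 182.25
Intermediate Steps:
√(V - 3381) = √(36595 - 3381) = √33214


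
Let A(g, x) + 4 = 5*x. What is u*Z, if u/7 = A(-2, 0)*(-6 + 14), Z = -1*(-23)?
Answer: -5152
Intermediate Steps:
A(g, x) = -4 + 5*x
Z = 23
u = -224 (u = 7*((-4 + 5*0)*(-6 + 14)) = 7*((-4 + 0)*8) = 7*(-4*8) = 7*(-32) = -224)
u*Z = -224*23 = -5152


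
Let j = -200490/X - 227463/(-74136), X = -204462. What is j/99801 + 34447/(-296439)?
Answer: -74206046549924455/638814661332128424 ≈ -0.11616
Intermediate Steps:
j = 3409503697/842110824 (j = -200490/(-204462) - 227463/(-74136) = -200490*(-1/204462) - 227463*(-1/74136) = 33415/34077 + 75821/24712 = 3409503697/842110824 ≈ 4.0488)
j/99801 + 34447/(-296439) = (3409503697/842110824)/99801 + 34447/(-296439) = (3409503697/842110824)*(1/99801) + 34447*(-1/296439) = 3409503697/84043502346024 - 34447/296439 = -74206046549924455/638814661332128424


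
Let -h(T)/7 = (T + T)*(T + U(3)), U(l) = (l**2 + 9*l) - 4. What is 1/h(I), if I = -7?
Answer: 1/2450 ≈ 0.00040816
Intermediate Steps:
U(l) = -4 + l**2 + 9*l
h(T) = -14*T*(32 + T) (h(T) = -7*(T + T)*(T + (-4 + 3**2 + 9*3)) = -7*2*T*(T + (-4 + 9 + 27)) = -7*2*T*(T + 32) = -7*2*T*(32 + T) = -14*T*(32 + T))
1/h(I) = 1/(-14*(-7)*(32 - 7)) = 1/(-14*(-7)*25) = 1/2450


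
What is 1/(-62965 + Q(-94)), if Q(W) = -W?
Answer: -1/62871 ≈ -1.5906e-5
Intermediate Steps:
1/(-62965 + Q(-94)) = 1/(-62965 - 1*(-94)) = 1/(-62965 + 94) = 1/(-62871) = -1/62871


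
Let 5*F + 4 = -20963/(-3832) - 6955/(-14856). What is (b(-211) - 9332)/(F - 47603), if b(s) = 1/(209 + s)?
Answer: 16602573495/84685332836 ≈ 0.19605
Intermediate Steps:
F = 344891/889503 (F = -⅘ + (-20963/(-3832) - 6955/(-14856))/5 = -⅘ + (-20963*(-1/3832) - 6955*(-1/14856))/5 = -⅘ + (20963/3832 + 6955/14856)/5 = -⅘ + (⅕)*(5282467/889503) = -⅘ + 5282467/4447515 = 344891/889503 ≈ 0.38773)
(b(-211) - 9332)/(F - 47603) = (1/(209 - 211) - 9332)/(344891/889503 - 47603) = (1/(-2) - 9332)/(-42342666418/889503) = (-½ - 9332)*(-889503/42342666418) = -18665/2*(-889503/42342666418) = 16602573495/84685332836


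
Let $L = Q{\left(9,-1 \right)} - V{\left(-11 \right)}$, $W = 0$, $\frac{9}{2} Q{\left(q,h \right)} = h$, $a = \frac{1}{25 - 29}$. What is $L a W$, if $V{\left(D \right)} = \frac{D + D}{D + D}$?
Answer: $0$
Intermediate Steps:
$a = - \frac{1}{4}$ ($a = \frac{1}{-4} = - \frac{1}{4} \approx -0.25$)
$Q{\left(q,h \right)} = \frac{2 h}{9}$
$V{\left(D \right)} = 1$ ($V{\left(D \right)} = \frac{2 D}{2 D} = 2 D \frac{1}{2 D} = 1$)
$L = - \frac{11}{9}$ ($L = \frac{2}{9} \left(-1\right) - 1 = - \frac{2}{9} - 1 = - \frac{11}{9} \approx -1.2222$)
$L a W = - \frac{11 \left(\left(- \frac{1}{4}\right) 0\right)}{9} = \left(- \frac{11}{9}\right) 0 = 0$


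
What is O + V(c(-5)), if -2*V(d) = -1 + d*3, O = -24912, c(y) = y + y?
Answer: -49793/2 ≈ -24897.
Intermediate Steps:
c(y) = 2*y
V(d) = ½ - 3*d/2 (V(d) = -(-1 + d*3)/2 = -(-1 + 3*d)/2 = ½ - 3*d/2)
O + V(c(-5)) = -24912 + (½ - 3*(-5)) = -24912 + (½ - 3/2*(-10)) = -24912 + (½ + 15) = -24912 + 31/2 = -49793/2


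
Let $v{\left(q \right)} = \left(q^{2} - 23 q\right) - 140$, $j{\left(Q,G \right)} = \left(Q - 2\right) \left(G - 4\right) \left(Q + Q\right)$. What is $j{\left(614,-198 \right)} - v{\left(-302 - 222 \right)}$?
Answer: $-152096760$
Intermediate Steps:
$j{\left(Q,G \right)} = 2 Q \left(-4 + G\right) \left(-2 + Q\right)$ ($j{\left(Q,G \right)} = \left(-2 + Q\right) \left(-4 + G\right) 2 Q = \left(-2 + Q\right) 2 Q \left(-4 + G\right) = 2 Q \left(-4 + G\right) \left(-2 + Q\right)$)
$v{\left(q \right)} = -140 + q^{2} - 23 q$ ($v{\left(q \right)} = \left(q^{2} - 23 q\right) - 140 = -140 + q^{2} - 23 q$)
$j{\left(614,-198 \right)} - v{\left(-302 - 222 \right)} = 2 \cdot 614 \left(8 - 2456 - -396 - 121572\right) - \left(-140 + \left(-302 - 222\right)^{2} - 23 \left(-302 - 222\right)\right) = 2 \cdot 614 \left(8 - 2456 + 396 - 121572\right) - \left(-140 + \left(-302 - 222\right)^{2} - 23 \left(-302 - 222\right)\right) = 2 \cdot 614 \left(-123624\right) - \left(-140 + \left(-524\right)^{2} - -12052\right) = -151810272 - \left(-140 + 274576 + 12052\right) = -151810272 - 286488 = -152096760$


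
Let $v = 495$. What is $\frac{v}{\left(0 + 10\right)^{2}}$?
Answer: $\frac{99}{20} \approx 4.95$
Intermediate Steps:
$\frac{v}{\left(0 + 10\right)^{2}} = \frac{495}{\left(0 + 10\right)^{2}} = \frac{495}{10^{2}} = \frac{495}{100} = 495 \cdot \frac{1}{100} = \frac{99}{20}$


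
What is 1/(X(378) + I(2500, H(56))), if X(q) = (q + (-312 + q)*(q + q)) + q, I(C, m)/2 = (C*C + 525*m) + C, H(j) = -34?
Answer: 1/12519952 ≈ 7.9873e-8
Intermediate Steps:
I(C, m) = 2*C + 2*C² + 1050*m (I(C, m) = 2*((C*C + 525*m) + C) = 2*((C² + 525*m) + C) = 2*(C + C² + 525*m) = 2*C + 2*C² + 1050*m)
X(q) = 2*q + 2*q*(-312 + q) (X(q) = (q + (-312 + q)*(2*q)) + q = (q + 2*q*(-312 + q)) + q = 2*q + 2*q*(-312 + q))
1/(X(378) + I(2500, H(56))) = 1/(2*378*(-311 + 378) + (2*2500 + 2*2500² + 1050*(-34))) = 1/(2*378*67 + (5000 + 2*6250000 - 35700)) = 1/(50652 + (5000 + 12500000 - 35700)) = 1/(50652 + 12469300) = 1/12519952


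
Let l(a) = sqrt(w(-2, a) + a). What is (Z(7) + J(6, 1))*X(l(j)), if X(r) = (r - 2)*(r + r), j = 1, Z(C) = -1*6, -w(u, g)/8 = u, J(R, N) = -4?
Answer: -340 + 40*sqrt(17) ≈ -175.08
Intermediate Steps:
w(u, g) = -8*u
Z(C) = -6
l(a) = sqrt(16 + a) (l(a) = sqrt(-8*(-2) + a) = sqrt(16 + a))
X(r) = 2*r*(-2 + r) (X(r) = (-2 + r)*(2*r) = 2*r*(-2 + r))
(Z(7) + J(6, 1))*X(l(j)) = (-6 - 4)*(2*sqrt(16 + 1)*(-2 + sqrt(16 + 1))) = -20*sqrt(17)*(-2 + sqrt(17))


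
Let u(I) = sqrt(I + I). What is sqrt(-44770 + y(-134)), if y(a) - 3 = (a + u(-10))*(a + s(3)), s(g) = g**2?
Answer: sqrt(-28017 - 250*I*sqrt(5)) ≈ 1.67 - 167.39*I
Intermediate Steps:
u(I) = sqrt(2)*sqrt(I) (u(I) = sqrt(2*I) = sqrt(2)*sqrt(I))
y(a) = 3 + (9 + a)*(a + 2*I*sqrt(5)) (y(a) = 3 + (a + sqrt(2)*sqrt(-10))*(a + 3**2) = 3 + (a + sqrt(2)*(I*sqrt(10)))*(a + 9) = 3 + (a + 2*I*sqrt(5))*(9 + a) = 3 + (9 + a)*(a + 2*I*sqrt(5)))
sqrt(-44770 + y(-134)) = sqrt(-44770 + (3 + (-134)**2 + 9*(-134) + 18*I*sqrt(5) + 2*I*(-134)*sqrt(5))) = sqrt(-44770 + (3 + 17956 - 1206 + 18*I*sqrt(5) - 268*I*sqrt(5))) = sqrt(-44770 + (16753 - 250*I*sqrt(5))) = sqrt(-28017 - 250*I*sqrt(5))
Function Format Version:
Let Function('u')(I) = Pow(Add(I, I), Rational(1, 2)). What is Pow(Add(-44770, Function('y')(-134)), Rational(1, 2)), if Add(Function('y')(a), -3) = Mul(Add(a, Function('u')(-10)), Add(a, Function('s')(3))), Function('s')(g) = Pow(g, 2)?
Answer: Pow(Add(-28017, Mul(-250, I, Pow(5, Rational(1, 2)))), Rational(1, 2)) ≈ Add(1.670, Mul(-167.39, I))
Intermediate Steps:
Function('u')(I) = Mul(Pow(2, Rational(1, 2)), Pow(I, Rational(1, 2))) (Function('u')(I) = Pow(Mul(2, I), Rational(1, 2)) = Mul(Pow(2, Rational(1, 2)), Pow(I, Rational(1, 2))))
Function('y')(a) = Add(3, Mul(Add(9, a), Add(a, Mul(2, I, Pow(5, Rational(1, 2)))))) (Function('y')(a) = Add(3, Mul(Add(a, Mul(Pow(2, Rational(1, 2)), Pow(-10, Rational(1, 2)))), Add(a, Pow(3, 2)))) = Add(3, Mul(Add(a, Mul(Pow(2, Rational(1, 2)), Mul(I, Pow(10, Rational(1, 2))))), Add(a, 9))) = Add(3, Mul(Add(a, Mul(2, I, Pow(5, Rational(1, 2)))), Add(9, a))) = Add(3, Mul(Add(9, a), Add(a, Mul(2, I, Pow(5, Rational(1, 2)))))))
Pow(Add(-44770, Function('y')(-134)), Rational(1, 2)) = Pow(Add(-44770, Add(3, Pow(-134, 2), Mul(9, -134), Mul(18, I, Pow(5, Rational(1, 2))), Mul(2, I, -134, Pow(5, Rational(1, 2))))), Rational(1, 2)) = Pow(Add(-44770, Add(3, 17956, -1206, Mul(18, I, Pow(5, Rational(1, 2))), Mul(-268, I, Pow(5, Rational(1, 2))))), Rational(1, 2)) = Pow(Add(-44770, Add(16753, Mul(-250, I, Pow(5, Rational(1, 2))))), Rational(1, 2)) = Pow(Add(-28017, Mul(-250, I, Pow(5, Rational(1, 2)))), Rational(1, 2))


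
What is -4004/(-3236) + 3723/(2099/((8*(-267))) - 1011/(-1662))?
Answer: -1781839309997/179199163 ≈ -9943.3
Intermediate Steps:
-4004/(-3236) + 3723/(2099/((8*(-267))) - 1011/(-1662)) = -4004*(-1/3236) + 3723/(2099/(-2136) - 1011*(-1/1662)) = 1001/809 + 3723/(2099*(-1/2136) + 337/554) = 1001/809 + 3723/(-2099/2136 + 337/554) = 1001/809 + 3723/(-221507/591672) = 1001/809 + 3723*(-591672/221507) = 1001/809 - 2202794856/221507 = -1781839309997/179199163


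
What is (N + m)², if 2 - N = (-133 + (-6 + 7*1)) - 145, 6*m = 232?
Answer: 908209/9 ≈ 1.0091e+5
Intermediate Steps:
m = 116/3 (m = (⅙)*232 = 116/3 ≈ 38.667)
N = 279 (N = 2 - ((-133 + (-6 + 7*1)) - 145) = 2 - ((-133 + (-6 + 7)) - 145) = 2 - ((-133 + 1) - 145) = 2 - (-132 - 145) = 2 - 1*(-277) = 2 + 277 = 279)
(N + m)² = (279 + 116/3)² = (953/3)² = 908209/9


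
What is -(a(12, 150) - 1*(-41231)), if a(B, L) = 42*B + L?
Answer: -41885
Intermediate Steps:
a(B, L) = L + 42*B
-(a(12, 150) - 1*(-41231)) = -((150 + 42*12) - 1*(-41231)) = -((150 + 504) + 41231) = -(654 + 41231) = -1*41885 = -41885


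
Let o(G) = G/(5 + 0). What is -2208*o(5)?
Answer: -2208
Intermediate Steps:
o(G) = G/5
-2208*o(5) = -2208*5/5 = -2208*1 = -2208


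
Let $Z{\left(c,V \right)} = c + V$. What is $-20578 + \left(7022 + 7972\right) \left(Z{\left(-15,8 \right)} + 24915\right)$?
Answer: $373449974$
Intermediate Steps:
$Z{\left(c,V \right)} = V + c$
$-20578 + \left(7022 + 7972\right) \left(Z{\left(-15,8 \right)} + 24915\right) = -20578 + \left(7022 + 7972\right) \left(\left(8 - 15\right) + 24915\right) = -20578 + 14994 \left(-7 + 24915\right) = -20578 + 14994 \cdot 24908 = -20578 + 373470552 = 373449974$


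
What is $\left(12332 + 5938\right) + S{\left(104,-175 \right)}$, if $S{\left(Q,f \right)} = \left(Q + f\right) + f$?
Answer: $18024$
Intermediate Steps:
$S{\left(Q,f \right)} = Q + 2 f$
$\left(12332 + 5938\right) + S{\left(104,-175 \right)} = \left(12332 + 5938\right) + \left(104 + 2 \left(-175\right)\right) = 18270 + \left(104 - 350\right) = 18270 - 246 = 18024$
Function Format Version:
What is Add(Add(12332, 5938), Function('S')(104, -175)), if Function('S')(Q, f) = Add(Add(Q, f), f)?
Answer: 18024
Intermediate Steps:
Function('S')(Q, f) = Add(Q, Mul(2, f))
Add(Add(12332, 5938), Function('S')(104, -175)) = Add(Add(12332, 5938), Add(104, Mul(2, -175))) = Add(18270, Add(104, -350)) = Add(18270, -246) = 18024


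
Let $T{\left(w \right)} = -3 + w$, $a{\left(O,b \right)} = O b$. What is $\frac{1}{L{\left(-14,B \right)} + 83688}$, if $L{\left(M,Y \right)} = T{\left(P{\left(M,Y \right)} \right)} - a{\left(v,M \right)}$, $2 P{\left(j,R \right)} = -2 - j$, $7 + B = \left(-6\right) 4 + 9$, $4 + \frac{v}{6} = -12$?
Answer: $\frac{1}{82347} \approx 1.2144 \cdot 10^{-5}$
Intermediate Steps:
$v = -96$ ($v = -24 + 6 \left(-12\right) = -24 - 72 = -96$)
$B = -22$ ($B = -7 + \left(\left(-6\right) 4 + 9\right) = -7 + \left(-24 + 9\right) = -7 - 15 = -22$)
$P{\left(j,R \right)} = -1 - \frac{j}{2}$ ($P{\left(j,R \right)} = \frac{-2 - j}{2} = -1 - \frac{j}{2}$)
$L{\left(M,Y \right)} = -4 + \frac{191 M}{2}$ ($L{\left(M,Y \right)} = \left(-3 - \left(1 + \frac{M}{2}\right)\right) - - 96 M = \left(-4 - \frac{M}{2}\right) + 96 M = -4 + \frac{191 M}{2}$)
$\frac{1}{L{\left(-14,B \right)} + 83688} = \frac{1}{\left(-4 + \frac{191}{2} \left(-14\right)\right) + 83688} = \frac{1}{\left(-4 - 1337\right) + 83688} = \frac{1}{-1341 + 83688} = \frac{1}{82347}$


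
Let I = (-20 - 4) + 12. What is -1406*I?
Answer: 16872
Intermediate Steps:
I = -12 (I = -24 + 12 = -12)
-1406*I = -1406*(-12) = 16872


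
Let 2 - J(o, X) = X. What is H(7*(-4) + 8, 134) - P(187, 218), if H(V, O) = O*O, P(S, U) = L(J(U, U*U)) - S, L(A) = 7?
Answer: 18136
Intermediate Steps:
J(o, X) = 2 - X
P(S, U) = 7 - S
H(V, O) = O²
H(7*(-4) + 8, 134) - P(187, 218) = 134² - (7 - 1*187) = 17956 - (7 - 187) = 17956 - 1*(-180) = 17956 + 180 = 18136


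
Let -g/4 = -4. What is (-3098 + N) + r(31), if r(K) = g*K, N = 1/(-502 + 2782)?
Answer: -5932559/2280 ≈ -2602.0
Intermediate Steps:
g = 16 (g = -4*(-4) = 16)
N = 1/2280 ≈ 0.00043860
r(K) = 16*K
(-3098 + N) + r(31) = (-3098 + 1/2280) + 16*31 = -7063439/2280 + 496 = -5932559/2280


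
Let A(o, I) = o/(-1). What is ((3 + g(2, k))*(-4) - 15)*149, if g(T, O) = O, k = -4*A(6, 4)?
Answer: -18327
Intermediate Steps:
A(o, I) = -o (A(o, I) = o*(-1) = -o)
k = 24 (k = -(-4)*6 = -4*(-6) = 24)
((3 + g(2, k))*(-4) - 15)*149 = ((3 + 24)*(-4) - 15)*149 = (27*(-4) - 15)*149 = (-108 - 15)*149 = -123*149 = -18327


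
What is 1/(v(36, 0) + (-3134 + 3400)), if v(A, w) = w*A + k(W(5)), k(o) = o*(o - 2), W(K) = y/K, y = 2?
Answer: 25/6634 ≈ 0.0037685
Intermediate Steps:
W(K) = 2/K
k(o) = o*(-2 + o)
v(A, w) = -16/25 + A*w (v(A, w) = w*A + (2/5)*(-2 + 2/5) = A*w + (2*(1/5))*(-2 + 2*(1/5)) = A*w + 2*(-2 + 2/5)/5 = A*w + (2/5)*(-8/5) = A*w - 16/25 = -16/25 + A*w)
1/(v(36, 0) + (-3134 + 3400)) = 1/((-16/25 + 36*0) + (-3134 + 3400)) = 1/((-16/25 + 0) + 266) = 1/(-16/25 + 266) = 1/(6634/25) = 25/6634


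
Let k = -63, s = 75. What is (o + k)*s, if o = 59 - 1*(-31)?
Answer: 2025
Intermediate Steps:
o = 90 (o = 59 + 31 = 90)
(o + k)*s = (90 - 63)*75 = 27*75 = 2025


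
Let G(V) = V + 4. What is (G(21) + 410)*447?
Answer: 194445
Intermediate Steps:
G(V) = 4 + V
(G(21) + 410)*447 = ((4 + 21) + 410)*447 = (25 + 410)*447 = 435*447 = 194445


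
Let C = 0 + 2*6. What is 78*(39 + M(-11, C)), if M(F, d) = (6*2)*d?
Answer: 14274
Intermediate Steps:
C = 12 (C = 0 + 12 = 12)
M(F, d) = 12*d
78*(39 + M(-11, C)) = 78*(39 + 12*12) = 78*(39 + 144) = 78*183 = 14274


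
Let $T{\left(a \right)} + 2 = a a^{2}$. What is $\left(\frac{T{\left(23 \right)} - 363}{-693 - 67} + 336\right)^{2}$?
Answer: $\frac{14830124841}{144400} \approx 1.027 \cdot 10^{5}$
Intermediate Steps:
$T{\left(a \right)} = -2 + a^{3}$ ($T{\left(a \right)} = -2 + a a^{2} = -2 + a^{3}$)
$\left(\frac{T{\left(23 \right)} - 363}{-693 - 67} + 336\right)^{2} = \left(\frac{\left(-2 + 23^{3}\right) - 363}{-693 - 67} + 336\right)^{2} = \left(\frac{\left(-2 + 12167\right) - 363}{-760} + 336\right)^{2} = \left(\left(12165 - 363\right) \left(- \frac{1}{760}\right) + 336\right)^{2} = \left(11802 \left(- \frac{1}{760}\right) + 336\right)^{2} = \left(- \frac{5901}{380} + 336\right)^{2} = \left(\frac{121779}{380}\right)^{2} = \frac{14830124841}{144400}$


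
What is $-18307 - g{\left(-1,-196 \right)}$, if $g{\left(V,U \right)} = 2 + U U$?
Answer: $-56725$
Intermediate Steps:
$g{\left(V,U \right)} = 2 + U^{2}$
$-18307 - g{\left(-1,-196 \right)} = -18307 - \left(2 + \left(-196\right)^{2}\right) = -18307 - \left(2 + 38416\right) = -18307 - 38418 = -56725$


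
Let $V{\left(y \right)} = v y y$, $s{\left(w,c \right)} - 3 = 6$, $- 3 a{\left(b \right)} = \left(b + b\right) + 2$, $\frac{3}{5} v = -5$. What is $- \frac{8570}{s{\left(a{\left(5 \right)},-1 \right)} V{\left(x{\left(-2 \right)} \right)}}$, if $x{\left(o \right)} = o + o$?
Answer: $\frac{857}{120} \approx 7.1417$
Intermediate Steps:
$v = - \frac{25}{3}$ ($v = \frac{5}{3} \left(-5\right) = - \frac{25}{3} \approx -8.3333$)
$a{\left(b \right)} = - \frac{2}{3} - \frac{2 b}{3}$ ($a{\left(b \right)} = - \frac{\left(b + b\right) + 2}{3} = - \frac{2 b + 2}{3} = - \frac{2 + 2 b}{3} = - \frac{2}{3} - \frac{2 b}{3}$)
$x{\left(o \right)} = 2 o$
$s{\left(w,c \right)} = 9$ ($s{\left(w,c \right)} = 3 + 6 = 9$)
$V{\left(y \right)} = - \frac{25 y^{2}}{3}$ ($V{\left(y \right)} = - \frac{25 y}{3} y = - \frac{25 y^{2}}{3}$)
$- \frac{8570}{s{\left(a{\left(5 \right)},-1 \right)} V{\left(x{\left(-2 \right)} \right)}} = - \frac{8570}{9 \left(- \frac{25 \left(2 \left(-2\right)\right)^{2}}{3}\right)} = - \frac{8570}{9 \left(- \frac{25 \left(-4\right)^{2}}{3}\right)} = - \frac{8570}{9 \left(\left(- \frac{25}{3}\right) 16\right)} = - \frac{8570}{9 \left(- \frac{400}{3}\right)} = - \frac{8570}{-1200} = \left(-8570\right) \left(- \frac{1}{1200}\right) = \frac{857}{120}$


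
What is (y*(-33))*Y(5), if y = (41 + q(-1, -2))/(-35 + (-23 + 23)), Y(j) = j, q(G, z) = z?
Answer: 1287/7 ≈ 183.86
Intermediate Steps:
y = -39/35 (y = (41 - 2)/(-35 + (-23 + 23)) = 39/(-35 + 0) = 39/(-35) = 39*(-1/35) = -39/35 ≈ -1.1143)
(y*(-33))*Y(5) = -39/35*(-33)*5 = (1287/35)*5 = 1287/7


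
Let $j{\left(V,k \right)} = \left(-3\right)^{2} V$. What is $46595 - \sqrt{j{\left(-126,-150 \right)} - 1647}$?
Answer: $46595 - 3 i \sqrt{309} \approx 46595.0 - 52.735 i$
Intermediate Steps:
$j{\left(V,k \right)} = 9 V$
$46595 - \sqrt{j{\left(-126,-150 \right)} - 1647} = 46595 - \sqrt{9 \left(-126\right) - 1647} = 46595 - \sqrt{-1134 - 1647} = 46595 - \sqrt{-2781} = 46595 - 3 i \sqrt{309}$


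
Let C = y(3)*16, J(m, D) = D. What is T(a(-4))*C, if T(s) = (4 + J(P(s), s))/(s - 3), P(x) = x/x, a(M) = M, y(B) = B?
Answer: 0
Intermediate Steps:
P(x) = 1
C = 48 (C = 3*16 = 48)
T(s) = (4 + s)/(-3 + s) (T(s) = (4 + s)/(s - 3) = (4 + s)/(-3 + s))
T(a(-4))*C = ((4 - 4)/(-3 - 4))*48 = (0/(-7))*48 = -⅐*0*48 = 0*48 = 0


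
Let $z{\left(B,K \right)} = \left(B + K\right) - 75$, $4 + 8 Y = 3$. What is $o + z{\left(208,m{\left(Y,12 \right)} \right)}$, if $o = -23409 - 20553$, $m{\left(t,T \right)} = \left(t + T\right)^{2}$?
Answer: $- \frac{2796031}{64} \approx -43688.0$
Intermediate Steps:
$Y = - \frac{1}{8}$ ($Y = - \frac{1}{2} + \frac{1}{8} \cdot 3 = - \frac{1}{2} + \frac{3}{8} = - \frac{1}{8} \approx -0.125$)
$m{\left(t,T \right)} = \left(T + t\right)^{2}$
$z{\left(B,K \right)} = -75 + B + K$
$o = -43962$
$o + z{\left(208,m{\left(Y,12 \right)} \right)} = -43962 + \left(-75 + 208 + \left(12 - \frac{1}{8}\right)^{2}\right) = -43962 + \left(-75 + 208 + \left(\frac{95}{8}\right)^{2}\right) = -43962 + \left(-75 + 208 + \frac{9025}{64}\right) = -43962 + \frac{17537}{64} = - \frac{2796031}{64}$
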